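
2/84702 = 1/42351 = 0.00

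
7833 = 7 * 1119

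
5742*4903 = 28153026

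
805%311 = 183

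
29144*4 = 116576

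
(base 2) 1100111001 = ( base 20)215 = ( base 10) 825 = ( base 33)P0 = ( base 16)339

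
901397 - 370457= 530940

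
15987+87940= 103927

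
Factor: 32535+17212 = 49747^1 = 49747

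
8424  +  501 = 8925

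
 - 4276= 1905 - 6181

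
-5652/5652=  - 1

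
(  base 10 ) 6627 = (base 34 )5OV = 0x19E3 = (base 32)6F3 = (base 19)I6F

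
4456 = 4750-294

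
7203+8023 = 15226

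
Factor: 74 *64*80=378880 = 2^11*5^1 * 37^1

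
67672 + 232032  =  299704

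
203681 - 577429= - 373748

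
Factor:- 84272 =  - 2^4*23^1 * 229^1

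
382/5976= 191/2988 = 0.06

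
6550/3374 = 1+ 1588/1687 = 1.94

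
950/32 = 475/16 = 29.69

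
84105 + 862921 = 947026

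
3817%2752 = 1065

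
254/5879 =254/5879 = 0.04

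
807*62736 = 50627952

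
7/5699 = 7/5699 = 0.00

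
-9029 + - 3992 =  - 13021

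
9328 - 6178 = 3150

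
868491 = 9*96499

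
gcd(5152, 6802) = 2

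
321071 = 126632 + 194439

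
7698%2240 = 978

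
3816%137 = 117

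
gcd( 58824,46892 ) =76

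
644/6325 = 28/275 = 0.10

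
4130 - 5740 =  - 1610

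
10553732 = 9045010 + 1508722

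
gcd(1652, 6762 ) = 14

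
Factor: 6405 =3^1 * 5^1*7^1*61^1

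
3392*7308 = 24788736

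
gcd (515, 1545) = 515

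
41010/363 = 13670/121 = 112.98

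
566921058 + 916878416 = 1483799474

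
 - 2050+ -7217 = -9267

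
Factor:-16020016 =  - 2^4*359^1*2789^1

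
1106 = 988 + 118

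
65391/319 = 65391/319 = 204.99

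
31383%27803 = 3580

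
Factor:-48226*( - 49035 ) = 2^1*3^1* 5^1*7^1*467^1*24113^1 = 2364761910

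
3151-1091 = 2060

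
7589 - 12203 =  - 4614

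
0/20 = 0 = 0.00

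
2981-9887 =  - 6906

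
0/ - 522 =0/1 = - 0.00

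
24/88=3/11 = 0.27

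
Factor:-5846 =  - 2^1*37^1*79^1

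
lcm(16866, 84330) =84330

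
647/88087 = 647/88087 = 0.01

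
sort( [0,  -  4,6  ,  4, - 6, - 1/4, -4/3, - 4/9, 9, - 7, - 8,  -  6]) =[ - 8, - 7,  -  6, -6,  -  4, -4/3, -4/9, - 1/4, 0,  4  ,  6,9] 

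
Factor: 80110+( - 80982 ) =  - 872=-2^3*109^1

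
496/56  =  62/7 = 8.86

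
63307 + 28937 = 92244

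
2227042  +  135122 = 2362164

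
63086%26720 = 9646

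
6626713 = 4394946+2231767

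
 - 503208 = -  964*522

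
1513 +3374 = 4887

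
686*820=562520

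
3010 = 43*70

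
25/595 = 5/119=0.04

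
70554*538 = 37958052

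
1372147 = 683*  2009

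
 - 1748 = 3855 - 5603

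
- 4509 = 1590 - 6099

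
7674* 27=207198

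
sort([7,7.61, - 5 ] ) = [-5, 7, 7.61]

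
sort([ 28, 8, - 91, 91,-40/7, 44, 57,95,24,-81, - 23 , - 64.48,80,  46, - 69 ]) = [-91,-81, - 69, - 64.48, - 23,- 40/7,8,24,28 , 44, 46,57,80, 91 , 95]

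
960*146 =140160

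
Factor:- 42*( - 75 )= 2^1*3^2*5^2*7^1 = 3150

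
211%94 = 23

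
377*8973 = 3382821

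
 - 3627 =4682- 8309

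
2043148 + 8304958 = 10348106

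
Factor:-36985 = -5^1  *  13^1*569^1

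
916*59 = 54044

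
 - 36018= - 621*58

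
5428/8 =1357/2 = 678.50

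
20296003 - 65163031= -44867028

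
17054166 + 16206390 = 33260556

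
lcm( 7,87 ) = 609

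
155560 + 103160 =258720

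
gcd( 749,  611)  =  1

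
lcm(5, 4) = 20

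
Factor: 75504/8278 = 37752/4139 = 2^3*3^1 * 11^2*13^1*4139^(  -  1) 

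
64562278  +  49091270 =113653548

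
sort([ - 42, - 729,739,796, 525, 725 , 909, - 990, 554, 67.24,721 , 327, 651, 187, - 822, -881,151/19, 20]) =[-990, - 881, - 822, -729, - 42, 151/19, 20, 67.24,187, 327, 525 , 554, 651 , 721,  725, 739, 796, 909 ]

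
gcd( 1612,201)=1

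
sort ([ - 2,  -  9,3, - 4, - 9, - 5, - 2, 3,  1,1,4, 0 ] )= [ - 9, - 9, - 5, - 4, - 2 , - 2, 0, 1, 1, 3, 3,  4 ] 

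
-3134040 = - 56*55965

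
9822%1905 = 297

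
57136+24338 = 81474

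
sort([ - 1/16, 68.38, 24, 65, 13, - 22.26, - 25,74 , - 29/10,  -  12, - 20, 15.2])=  [- 25, - 22.26 , - 20,-12, - 29/10, -1/16, 13,15.2, 24, 65, 68.38,74] 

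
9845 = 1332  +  8513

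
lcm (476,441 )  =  29988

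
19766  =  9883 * 2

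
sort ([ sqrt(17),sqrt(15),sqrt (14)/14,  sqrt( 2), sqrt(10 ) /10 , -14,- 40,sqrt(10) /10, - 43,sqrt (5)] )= [ - 43, -40, - 14, sqrt(14 )/14,sqrt(10)/10,sqrt(10 )/10, sqrt(2), sqrt( 5 ),sqrt( 15),  sqrt ( 17 )] 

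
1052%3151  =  1052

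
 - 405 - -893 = 488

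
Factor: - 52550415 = -3^2*5^1*59^1*19793^1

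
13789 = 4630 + 9159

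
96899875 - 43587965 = 53311910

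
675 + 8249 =8924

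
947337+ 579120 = 1526457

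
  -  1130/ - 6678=565/3339  =  0.17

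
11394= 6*1899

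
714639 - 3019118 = -2304479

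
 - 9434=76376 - 85810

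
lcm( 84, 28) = 84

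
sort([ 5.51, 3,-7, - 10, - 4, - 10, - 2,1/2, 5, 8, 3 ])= [ - 10,  -  10, - 7, - 4,  -  2, 1/2,3, 3, 5,  5.51, 8 ] 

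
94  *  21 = 1974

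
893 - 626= 267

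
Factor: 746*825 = 2^1*3^1*5^2*11^1*373^1  =  615450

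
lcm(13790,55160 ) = 55160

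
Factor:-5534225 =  - 5^2*19^1*61^1*191^1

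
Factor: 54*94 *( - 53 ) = - 2^2*3^3 *47^1*53^1=-269028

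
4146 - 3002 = 1144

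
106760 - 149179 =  - 42419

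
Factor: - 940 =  - 2^2*5^1 * 47^1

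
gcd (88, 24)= 8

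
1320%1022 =298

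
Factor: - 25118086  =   - 2^1*7^2*256307^1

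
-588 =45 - 633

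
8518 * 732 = 6235176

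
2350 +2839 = 5189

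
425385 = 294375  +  131010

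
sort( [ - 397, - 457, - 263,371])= [ - 457 ,-397, - 263,371]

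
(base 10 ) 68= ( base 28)2c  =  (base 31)26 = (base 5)233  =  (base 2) 1000100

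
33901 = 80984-47083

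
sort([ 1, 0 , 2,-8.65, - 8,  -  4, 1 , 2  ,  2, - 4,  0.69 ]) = [ - 8.65, - 8, - 4, - 4,0,0.69, 1,1, 2 , 2, 2 ] 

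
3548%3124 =424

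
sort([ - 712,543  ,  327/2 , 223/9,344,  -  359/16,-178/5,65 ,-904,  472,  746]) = [ - 904 , - 712, - 178/5, - 359/16, 223/9, 65, 327/2,  344,472,543, 746 ] 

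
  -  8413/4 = -8413/4  =  - 2103.25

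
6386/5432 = 3193/2716  =  1.18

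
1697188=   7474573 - 5777385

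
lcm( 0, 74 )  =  0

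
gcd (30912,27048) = 3864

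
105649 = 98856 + 6793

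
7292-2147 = 5145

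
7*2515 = 17605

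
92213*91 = 8391383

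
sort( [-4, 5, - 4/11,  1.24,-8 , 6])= [ - 8, - 4, - 4/11, 1.24, 5,6] 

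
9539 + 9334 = 18873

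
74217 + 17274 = 91491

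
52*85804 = 4461808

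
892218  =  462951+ 429267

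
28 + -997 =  - 969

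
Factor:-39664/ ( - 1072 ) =37 = 37^1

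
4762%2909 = 1853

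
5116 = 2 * 2558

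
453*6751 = 3058203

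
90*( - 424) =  - 38160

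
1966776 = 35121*56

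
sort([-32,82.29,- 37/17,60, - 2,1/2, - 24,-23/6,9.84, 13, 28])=[-32,-24,-23/6,-37/17,-2,1/2, 9.84, 13, 28, 60, 82.29]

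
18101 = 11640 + 6461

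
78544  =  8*9818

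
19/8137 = 19/8137 = 0.00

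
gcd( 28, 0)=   28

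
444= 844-400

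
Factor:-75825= - 3^2*5^2*337^1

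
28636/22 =1301 + 7/11 =1301.64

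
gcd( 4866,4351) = 1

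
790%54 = 34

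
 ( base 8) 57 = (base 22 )23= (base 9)52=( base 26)1L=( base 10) 47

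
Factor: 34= 2^1*17^1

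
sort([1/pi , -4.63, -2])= [ - 4.63, - 2, 1/pi]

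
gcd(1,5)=1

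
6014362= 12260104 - 6245742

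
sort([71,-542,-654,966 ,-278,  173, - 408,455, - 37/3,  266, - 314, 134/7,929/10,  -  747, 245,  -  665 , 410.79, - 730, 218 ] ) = [ - 747,-730, - 665, - 654 , - 542, - 408,- 314,-278,  -  37/3, 134/7, 71, 929/10,173,218,245, 266,  410.79 , 455,966] 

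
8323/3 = 8323/3 = 2774.33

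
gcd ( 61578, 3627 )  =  9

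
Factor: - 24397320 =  -2^3* 3^1*5^1 * 203311^1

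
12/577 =12/577 = 0.02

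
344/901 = 344/901 = 0.38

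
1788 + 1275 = 3063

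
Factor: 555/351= 185/117=3^ (- 2 )*5^1*13^( - 1)*37^1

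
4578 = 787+3791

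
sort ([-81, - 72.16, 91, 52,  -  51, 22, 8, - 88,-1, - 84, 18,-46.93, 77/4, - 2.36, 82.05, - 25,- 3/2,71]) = [ - 88, - 84,- 81, - 72.16, - 51,-46.93,-25,-2.36, -3/2,-1,8, 18,  77/4, 22, 52 , 71 , 82.05,91]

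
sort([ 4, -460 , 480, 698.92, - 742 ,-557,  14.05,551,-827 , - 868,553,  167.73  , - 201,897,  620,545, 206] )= [ - 868, - 827 , - 742,  -  557, - 460 , - 201, 4 , 14.05,167.73,  206, 480, 545  ,  551,553,620, 698.92,897]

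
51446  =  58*887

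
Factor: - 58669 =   -  13^1*4513^1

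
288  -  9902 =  - 9614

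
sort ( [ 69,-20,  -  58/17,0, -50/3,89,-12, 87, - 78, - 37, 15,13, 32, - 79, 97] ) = [ - 79, - 78,-37, - 20, - 50/3, - 12,-58/17, 0, 13, 15, 32, 69, 87,89, 97]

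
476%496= 476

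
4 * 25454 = 101816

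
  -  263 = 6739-7002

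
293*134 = 39262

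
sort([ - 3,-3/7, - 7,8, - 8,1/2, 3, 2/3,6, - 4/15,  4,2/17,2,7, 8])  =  [ - 8, - 7, - 3, - 3/7, -4/15, 2/17,1/2,2/3,2,3,4,6,  7, 8, 8] 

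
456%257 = 199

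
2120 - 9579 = -7459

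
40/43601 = 40/43601 = 0.00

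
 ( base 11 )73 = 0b1010000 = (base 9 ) 88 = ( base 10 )80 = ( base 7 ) 143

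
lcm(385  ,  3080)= 3080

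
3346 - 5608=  - 2262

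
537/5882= 537/5882 = 0.09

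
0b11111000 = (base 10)248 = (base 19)d1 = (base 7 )503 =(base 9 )305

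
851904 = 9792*87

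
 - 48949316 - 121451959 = -170401275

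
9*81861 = 736749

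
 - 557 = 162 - 719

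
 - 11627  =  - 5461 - 6166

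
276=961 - 685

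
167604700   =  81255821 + 86348879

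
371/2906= 371/2906 = 0.13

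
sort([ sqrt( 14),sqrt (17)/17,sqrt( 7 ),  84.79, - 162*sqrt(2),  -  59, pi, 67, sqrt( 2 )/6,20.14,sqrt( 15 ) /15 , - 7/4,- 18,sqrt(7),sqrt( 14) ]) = [ - 162*sqrt(2), - 59, -18, - 7/4, sqrt(2 ) /6, sqrt( 17) /17 , sqrt(15 )/15,sqrt(7),sqrt( 7 ), pi , sqrt(14),sqrt(14 ) , 20.14,67,84.79]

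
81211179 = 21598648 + 59612531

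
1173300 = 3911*300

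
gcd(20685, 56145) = 2955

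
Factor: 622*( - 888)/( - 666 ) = 2^3*3^( - 1)*311^1 =2488/3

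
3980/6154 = 1990/3077=0.65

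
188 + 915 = 1103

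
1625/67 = 24+17/67 = 24.25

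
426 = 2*213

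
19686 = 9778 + 9908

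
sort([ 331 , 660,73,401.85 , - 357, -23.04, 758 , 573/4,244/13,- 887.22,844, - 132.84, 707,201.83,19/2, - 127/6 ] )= [ - 887.22, - 357, - 132.84, - 23.04, - 127/6,19/2,244/13,73,573/4,201.83, 331,401.85,660, 707, 758, 844 ] 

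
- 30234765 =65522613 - 95757378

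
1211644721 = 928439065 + 283205656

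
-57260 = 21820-79080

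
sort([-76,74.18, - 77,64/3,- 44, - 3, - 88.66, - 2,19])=[- 88.66 ,-77, - 76, - 44, - 3, - 2, 19,64/3 , 74.18]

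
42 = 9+33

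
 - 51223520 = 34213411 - 85436931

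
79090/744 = 106+113/372 = 106.30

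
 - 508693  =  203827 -712520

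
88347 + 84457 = 172804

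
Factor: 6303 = 3^1*11^1 * 191^1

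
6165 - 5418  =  747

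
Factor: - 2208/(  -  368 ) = 2^1*3^1 = 6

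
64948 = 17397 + 47551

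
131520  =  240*548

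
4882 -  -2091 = 6973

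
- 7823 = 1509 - 9332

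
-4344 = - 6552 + 2208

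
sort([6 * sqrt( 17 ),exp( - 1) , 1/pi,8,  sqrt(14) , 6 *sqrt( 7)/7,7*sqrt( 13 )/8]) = [ 1/pi,exp( - 1 ), 6*sqrt( 7 )/7, 7*sqrt( 13 )/8, sqrt( 14), 8,  6 * sqrt( 17)]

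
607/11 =55 +2/11 = 55.18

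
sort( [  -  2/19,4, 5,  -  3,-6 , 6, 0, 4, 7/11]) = [-6, - 3, - 2/19, 0, 7/11, 4, 4,5,6]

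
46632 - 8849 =37783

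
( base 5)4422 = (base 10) 612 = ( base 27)mi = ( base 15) 2AC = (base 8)1144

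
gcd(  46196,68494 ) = 2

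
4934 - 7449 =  - 2515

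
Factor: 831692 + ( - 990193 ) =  - 7^1*22643^1 = - 158501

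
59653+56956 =116609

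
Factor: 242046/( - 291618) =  - 7^1*113^1*953^( - 1) = - 791/953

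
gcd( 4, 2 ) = 2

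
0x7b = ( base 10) 123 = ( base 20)63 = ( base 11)102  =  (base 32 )3R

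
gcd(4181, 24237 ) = 1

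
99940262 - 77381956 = 22558306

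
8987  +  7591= 16578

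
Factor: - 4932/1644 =-3= - 3^1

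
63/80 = 63/80 = 0.79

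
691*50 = 34550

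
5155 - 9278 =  - 4123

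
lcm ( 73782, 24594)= 73782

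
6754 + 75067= 81821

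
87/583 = 87/583 = 0.15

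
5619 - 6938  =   - 1319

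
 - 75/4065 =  - 5/271 = - 0.02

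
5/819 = 5/819 = 0.01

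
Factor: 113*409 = 46217 = 113^1*409^1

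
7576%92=32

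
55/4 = 55/4 = 13.75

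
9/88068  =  3/29356= 0.00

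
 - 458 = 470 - 928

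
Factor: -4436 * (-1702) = 2^3 * 23^1*37^1*1109^1 =7550072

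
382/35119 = 382/35119=0.01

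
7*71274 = 498918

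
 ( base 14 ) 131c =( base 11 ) 2583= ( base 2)110100011110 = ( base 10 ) 3358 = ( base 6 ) 23314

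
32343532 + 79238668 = 111582200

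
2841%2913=2841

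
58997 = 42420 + 16577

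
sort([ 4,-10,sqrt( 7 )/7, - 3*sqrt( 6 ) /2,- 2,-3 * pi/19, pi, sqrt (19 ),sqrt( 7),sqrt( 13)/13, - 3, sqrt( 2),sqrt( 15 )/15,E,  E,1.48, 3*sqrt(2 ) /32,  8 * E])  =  [ - 10, - 3 * sqrt( 6)/2, - 3, - 2, -3 * pi/19, 3*sqrt( 2) /32,sqrt(15 ) /15, sqrt(13)/13 , sqrt(7)/7,sqrt(2),  1.48,sqrt( 7 ),E,E,pi , 4 , sqrt(19) , 8*E ] 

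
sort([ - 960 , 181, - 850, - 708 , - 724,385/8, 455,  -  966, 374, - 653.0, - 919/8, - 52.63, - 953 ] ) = [ - 966, - 960, - 953, - 850, - 724, - 708, - 653.0 , - 919/8, - 52.63, 385/8, 181, 374,455 ] 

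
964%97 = 91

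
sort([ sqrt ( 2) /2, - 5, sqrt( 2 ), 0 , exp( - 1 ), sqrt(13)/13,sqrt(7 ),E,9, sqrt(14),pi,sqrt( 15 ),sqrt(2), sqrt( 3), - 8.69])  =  [ - 8.69, - 5,0,sqrt(  13 )/13, exp( - 1 ) , sqrt(2 )/2, sqrt(2),sqrt( 2),sqrt( 3 ),sqrt(7), E, pi, sqrt(14 ),sqrt(15), 9]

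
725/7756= 725/7756   =  0.09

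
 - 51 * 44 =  -2244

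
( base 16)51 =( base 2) 1010001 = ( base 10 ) 81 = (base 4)1101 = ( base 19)45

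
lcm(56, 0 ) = 0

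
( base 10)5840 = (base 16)16D0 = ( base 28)7CG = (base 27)808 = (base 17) 1339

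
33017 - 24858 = 8159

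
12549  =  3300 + 9249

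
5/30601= 5/30601  =  0.00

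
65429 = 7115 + 58314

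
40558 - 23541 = 17017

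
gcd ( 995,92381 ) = 1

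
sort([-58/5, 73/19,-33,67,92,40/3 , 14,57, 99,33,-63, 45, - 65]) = [-65, - 63, - 33,-58/5, 73/19 , 40/3,14,33, 45,57, 67  ,  92,99 ]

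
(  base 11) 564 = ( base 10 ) 675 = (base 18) 219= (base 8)1243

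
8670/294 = 1445/49 = 29.49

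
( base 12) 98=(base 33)3H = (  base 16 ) 74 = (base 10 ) 116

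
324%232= 92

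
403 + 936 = 1339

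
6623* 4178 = 27670894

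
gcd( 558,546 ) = 6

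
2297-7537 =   -  5240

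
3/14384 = 3/14384 = 0.00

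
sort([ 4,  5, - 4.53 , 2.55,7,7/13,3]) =[  -  4.53,7/13, 2.55, 3,4, 5, 7]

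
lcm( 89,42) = 3738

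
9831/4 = 2457+3/4 = 2457.75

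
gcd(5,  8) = 1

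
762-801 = - 39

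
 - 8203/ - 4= 2050 +3/4 = 2050.75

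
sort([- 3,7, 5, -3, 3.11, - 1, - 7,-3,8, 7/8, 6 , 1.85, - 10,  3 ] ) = [ - 10,  -  7, -3,- 3,  -  3,-1,7/8,  1.85,3,3.11, 5,6, 7, 8 ]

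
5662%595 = 307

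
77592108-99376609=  - 21784501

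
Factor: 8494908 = 2^2 * 3^1 * 43^1*101^1 * 163^1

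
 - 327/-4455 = 109/1485 = 0.07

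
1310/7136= 655/3568 = 0.18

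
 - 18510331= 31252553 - 49762884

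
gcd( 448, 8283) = 1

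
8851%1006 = 803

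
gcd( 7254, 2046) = 186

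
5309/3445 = 1 + 1864/3445 =1.54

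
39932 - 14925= 25007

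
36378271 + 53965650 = 90343921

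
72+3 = 75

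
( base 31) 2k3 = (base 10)2545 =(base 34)26t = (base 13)120a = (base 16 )9F1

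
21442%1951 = 1932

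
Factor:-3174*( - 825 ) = 2618550 = 2^1 *3^2*5^2*11^1*23^2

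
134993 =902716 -767723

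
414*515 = 213210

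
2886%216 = 78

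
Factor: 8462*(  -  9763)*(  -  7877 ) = 2^1 * 13^1*751^1* 4231^1*7877^1 = 650754463762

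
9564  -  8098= 1466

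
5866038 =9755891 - 3889853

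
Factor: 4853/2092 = 2^ ( - 2)*23^1*211^1*523^ ( - 1 )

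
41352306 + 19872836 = 61225142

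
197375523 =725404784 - 528029261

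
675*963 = 650025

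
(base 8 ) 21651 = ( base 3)110112010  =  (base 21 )kef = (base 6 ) 110133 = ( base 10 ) 9129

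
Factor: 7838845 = 5^1 *7^1*29^1* 7723^1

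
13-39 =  - 26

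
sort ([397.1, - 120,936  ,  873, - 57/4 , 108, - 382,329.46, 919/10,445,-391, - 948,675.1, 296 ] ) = [-948, - 391, - 382,-120,-57/4, 919/10 , 108,296,329.46,397.1, 445,675.1,  873,936]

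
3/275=3/275=0.01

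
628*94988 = 59652464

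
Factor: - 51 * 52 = -2652 = - 2^2*3^1*13^1*17^1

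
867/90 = 9 + 19/30=9.63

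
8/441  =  8/441=0.02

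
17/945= 17/945 = 0.02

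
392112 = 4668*84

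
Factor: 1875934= 2^1* 31^1*  79^1*383^1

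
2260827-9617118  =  -7356291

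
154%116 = 38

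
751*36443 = 27368693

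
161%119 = 42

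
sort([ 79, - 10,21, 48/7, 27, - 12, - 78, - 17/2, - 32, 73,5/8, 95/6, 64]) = [- 78, - 32, - 12, - 10, - 17/2, 5/8, 48/7 , 95/6, 21, 27, 64, 73, 79]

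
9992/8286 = 4996/4143 = 1.21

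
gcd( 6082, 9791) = 1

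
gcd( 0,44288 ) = 44288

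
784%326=132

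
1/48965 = 1/48965 = 0.00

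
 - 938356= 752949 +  - 1691305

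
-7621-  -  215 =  - 7406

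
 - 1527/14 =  - 1527/14=- 109.07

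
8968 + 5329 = 14297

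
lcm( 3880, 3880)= 3880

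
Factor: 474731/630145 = 5^( - 1)*193^ ( - 1)*727^1= 727/965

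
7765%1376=885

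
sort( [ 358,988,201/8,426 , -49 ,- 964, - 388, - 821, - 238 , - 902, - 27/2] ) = [ -964, - 902, - 821, - 388, - 238, - 49, - 27/2, 201/8, 358,426,988 ]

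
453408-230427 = 222981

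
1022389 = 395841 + 626548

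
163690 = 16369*10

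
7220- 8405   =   - 1185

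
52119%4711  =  298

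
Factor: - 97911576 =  - 2^3*3^2*7^1*194269^1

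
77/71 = 77/71 = 1.08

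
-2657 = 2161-4818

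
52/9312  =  13/2328  =  0.01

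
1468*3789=5562252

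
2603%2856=2603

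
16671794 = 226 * 73769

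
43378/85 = 43378/85 =510.33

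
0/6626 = 0 = 0.00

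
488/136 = 3+10/17 = 3.59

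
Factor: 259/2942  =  2^( - 1) *7^1 * 37^1*1471^( - 1)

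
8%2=0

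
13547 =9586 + 3961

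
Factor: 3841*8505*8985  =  293519329425= 3^6*5^2*7^1*23^1*167^1 * 599^1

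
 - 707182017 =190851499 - 898033516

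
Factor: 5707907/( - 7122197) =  - 29^( - 1 )*245593^( - 1 )*5707907^1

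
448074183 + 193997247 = 642071430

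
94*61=5734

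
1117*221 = 246857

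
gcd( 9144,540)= 36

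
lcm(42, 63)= 126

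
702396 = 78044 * 9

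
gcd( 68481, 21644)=7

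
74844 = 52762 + 22082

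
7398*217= 1605366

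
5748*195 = 1120860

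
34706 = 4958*7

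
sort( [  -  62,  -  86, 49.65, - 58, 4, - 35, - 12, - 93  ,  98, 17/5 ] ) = [ - 93, - 86, - 62 ,- 58, - 35, - 12,17/5,  4,49.65, 98]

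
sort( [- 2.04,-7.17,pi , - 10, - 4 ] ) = [ -10, - 7.17, - 4,-2.04, pi]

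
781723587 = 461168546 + 320555041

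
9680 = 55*176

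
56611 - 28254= 28357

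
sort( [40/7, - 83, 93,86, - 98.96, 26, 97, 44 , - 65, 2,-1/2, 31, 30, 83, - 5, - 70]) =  [ - 98.96, - 83,- 70, - 65, - 5,- 1/2, 2, 40/7,26, 30,31, 44,83,  86,93,97 ] 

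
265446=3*88482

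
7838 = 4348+3490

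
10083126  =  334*30189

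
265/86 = 3 + 7/86=3.08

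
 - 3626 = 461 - 4087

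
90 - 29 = 61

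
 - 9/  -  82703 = 9/82703 = 0.00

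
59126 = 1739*34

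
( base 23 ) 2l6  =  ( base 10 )1547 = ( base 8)3013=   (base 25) 2BM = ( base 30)1lh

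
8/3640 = 1/455 = 0.00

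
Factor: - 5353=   -53^1*101^1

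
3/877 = 3/877= 0.00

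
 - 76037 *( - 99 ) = 7527663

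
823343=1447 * 569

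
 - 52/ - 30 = 26/15 = 1.73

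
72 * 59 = 4248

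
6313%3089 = 135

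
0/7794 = 0= 0.00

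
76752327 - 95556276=- 18803949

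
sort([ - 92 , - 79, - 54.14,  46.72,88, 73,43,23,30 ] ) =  [ - 92 ,  -  79, - 54.14,23, 30, 43,  46.72, 73, 88]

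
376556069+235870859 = 612426928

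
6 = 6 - 0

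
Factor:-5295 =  - 3^1*5^1*353^1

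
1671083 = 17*98299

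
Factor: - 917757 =-3^3*19^1 * 1789^1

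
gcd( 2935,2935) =2935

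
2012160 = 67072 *30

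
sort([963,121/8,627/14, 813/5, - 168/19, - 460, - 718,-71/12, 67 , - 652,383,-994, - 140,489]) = [ - 994, - 718, - 652, - 460,-140,-168/19, - 71/12,121/8, 627/14,67 , 813/5, 383,  489,963]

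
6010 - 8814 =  - 2804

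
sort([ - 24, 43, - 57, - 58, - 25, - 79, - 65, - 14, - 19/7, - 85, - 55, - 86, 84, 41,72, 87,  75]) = [ - 86,- 85, - 79, - 65, - 58, - 57, - 55, - 25,  -  24, - 14, - 19/7, 41, 43,72,75, 84, 87 ]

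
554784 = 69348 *8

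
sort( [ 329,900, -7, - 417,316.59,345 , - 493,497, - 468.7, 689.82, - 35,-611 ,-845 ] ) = [ - 845,-611, - 493,  -  468.7, - 417,-35, -7,  316.59, 329,345,497,689.82,900 ]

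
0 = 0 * 697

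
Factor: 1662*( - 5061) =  - 8411382  =  - 2^1 * 3^2*7^1*241^1 * 277^1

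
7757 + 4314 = 12071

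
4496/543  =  8 + 152/543 = 8.28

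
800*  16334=13067200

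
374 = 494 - 120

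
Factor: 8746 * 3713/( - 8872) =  - 16236949/4436 = -  2^( - 2)  *  47^1 * 79^1 * 1109^( - 1 )*4373^1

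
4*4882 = 19528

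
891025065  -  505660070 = 385364995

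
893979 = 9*99331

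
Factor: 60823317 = 3^1*20274439^1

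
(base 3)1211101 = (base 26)1P7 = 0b10100110101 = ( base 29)1gs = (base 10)1333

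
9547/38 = 9547/38 = 251.24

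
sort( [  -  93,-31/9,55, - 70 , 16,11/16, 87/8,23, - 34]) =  [ -93, - 70, - 34, - 31/9,11/16, 87/8  ,  16,23,55 ] 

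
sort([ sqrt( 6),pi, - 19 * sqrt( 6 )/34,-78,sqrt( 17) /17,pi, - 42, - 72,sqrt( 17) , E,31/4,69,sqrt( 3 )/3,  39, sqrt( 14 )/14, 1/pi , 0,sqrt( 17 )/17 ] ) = [ - 78, - 72,-42, - 19*sqrt (6)/34,0, sqrt( 17)/17, sqrt(  17 )/17, sqrt(14) /14, 1/pi,sqrt( 3 )/3,sqrt(6 ),E,pi,pi, sqrt (17 ),31/4,39 , 69 ]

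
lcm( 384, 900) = 28800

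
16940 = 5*3388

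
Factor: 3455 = 5^1 * 691^1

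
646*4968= 3209328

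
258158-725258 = -467100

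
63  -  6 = 57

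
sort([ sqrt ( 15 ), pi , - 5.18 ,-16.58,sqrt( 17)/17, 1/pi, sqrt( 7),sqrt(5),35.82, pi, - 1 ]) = [ - 16.58, - 5.18,  -  1,sqrt( 17) /17 , 1/pi, sqrt ( 5), sqrt( 7), pi , pi,sqrt( 15), 35.82]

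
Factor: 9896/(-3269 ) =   -  2^3*7^(  -  1 )*467^(-1)*1237^1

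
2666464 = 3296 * 809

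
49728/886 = 56 + 56/443 = 56.13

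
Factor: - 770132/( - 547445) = 2^2*5^( - 1)*11^1*23^1*103^( - 1 )*761^1*1063^( - 1) 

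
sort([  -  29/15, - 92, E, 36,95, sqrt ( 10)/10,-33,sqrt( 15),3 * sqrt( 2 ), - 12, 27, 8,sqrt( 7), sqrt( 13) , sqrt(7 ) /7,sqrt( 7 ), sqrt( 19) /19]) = [-92,- 33,-12,-29/15,sqrt( 19 ) /19,  sqrt( 10) /10 , sqrt( 7)/7,sqrt(7 ), sqrt( 7),E,sqrt(13),sqrt ( 15), 3*sqrt ( 2 ),8, 27,36, 95]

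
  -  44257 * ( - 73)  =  3230761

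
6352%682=214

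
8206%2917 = 2372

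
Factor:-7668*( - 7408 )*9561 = 2^6*3^4*71^1*463^1* 3187^1 = 543108245184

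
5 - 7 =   -  2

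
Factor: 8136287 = 2713^1*2999^1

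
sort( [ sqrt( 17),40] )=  [sqrt( 17),40 ]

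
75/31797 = 25/10599 = 0.00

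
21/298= 21/298=0.07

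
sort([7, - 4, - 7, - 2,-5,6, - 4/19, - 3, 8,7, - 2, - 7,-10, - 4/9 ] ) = [ - 10, - 7,  -  7 , -5, - 4, - 3, - 2, -2, - 4/9, - 4/19,6,7, 7 , 8 ] 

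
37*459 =16983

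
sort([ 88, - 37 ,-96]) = [ - 96 , - 37, 88]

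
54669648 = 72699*752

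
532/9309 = 532/9309 = 0.06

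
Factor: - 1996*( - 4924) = 2^4*499^1*1231^1 = 9828304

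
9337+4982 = 14319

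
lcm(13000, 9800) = 637000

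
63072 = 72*876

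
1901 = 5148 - 3247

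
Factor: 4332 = 2^2*3^1 * 19^2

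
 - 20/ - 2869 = 20/2869 = 0.01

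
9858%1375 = 233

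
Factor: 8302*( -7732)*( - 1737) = 2^3*3^2  *7^1*193^1*593^1*1933^1 = 111499878168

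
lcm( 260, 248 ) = 16120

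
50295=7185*7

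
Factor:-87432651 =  - 3^2 * 29^1 *334991^1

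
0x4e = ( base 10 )78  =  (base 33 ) 2C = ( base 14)58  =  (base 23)39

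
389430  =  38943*10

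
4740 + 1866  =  6606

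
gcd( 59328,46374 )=6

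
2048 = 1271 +777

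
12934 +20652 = 33586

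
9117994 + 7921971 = 17039965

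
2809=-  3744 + 6553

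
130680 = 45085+85595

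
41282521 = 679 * 60799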